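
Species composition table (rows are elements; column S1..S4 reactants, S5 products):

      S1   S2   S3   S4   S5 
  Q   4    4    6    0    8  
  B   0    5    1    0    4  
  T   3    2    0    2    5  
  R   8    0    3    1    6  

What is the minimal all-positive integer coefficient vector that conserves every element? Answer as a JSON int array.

Q: 1·4+2·4+2·6+4·0 = 24 | 3·8 = 24
B: 1·0+2·5+2·1+4·0 = 12 | 3·4 = 12
T: 1·3+2·2+2·0+4·2 = 15 | 3·5 = 15
R: 1·8+2·0+2·3+4·1 = 18 | 3·6 = 18
gcd(1,2,2,4,3) = 1

Coefficients: [1, 2, 2, 4, 3]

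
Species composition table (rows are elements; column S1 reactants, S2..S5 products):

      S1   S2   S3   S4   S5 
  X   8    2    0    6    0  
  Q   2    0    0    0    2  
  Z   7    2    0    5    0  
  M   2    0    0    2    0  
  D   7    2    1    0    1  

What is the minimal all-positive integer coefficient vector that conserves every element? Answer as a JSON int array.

Coefficients: [1, 1, 4, 1, 1]

X: 1·8 = 8 | 1·2+4·0+1·6+1·0 = 8
Q: 1·2 = 2 | 1·0+4·0+1·0+1·2 = 2
Z: 1·7 = 7 | 1·2+4·0+1·5+1·0 = 7
M: 1·2 = 2 | 1·0+4·0+1·2+1·0 = 2
D: 1·7 = 7 | 1·2+4·1+1·0+1·1 = 7
gcd(1,1,4,1,1) = 1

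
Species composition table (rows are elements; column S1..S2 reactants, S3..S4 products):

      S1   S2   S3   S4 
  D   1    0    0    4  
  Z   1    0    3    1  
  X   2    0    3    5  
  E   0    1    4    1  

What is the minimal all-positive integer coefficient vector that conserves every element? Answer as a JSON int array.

Coefficients: [4, 5, 1, 1]

D: 4·1+5·0 = 4 | 1·0+1·4 = 4
Z: 4·1+5·0 = 4 | 1·3+1·1 = 4
X: 4·2+5·0 = 8 | 1·3+1·5 = 8
E: 4·0+5·1 = 5 | 1·4+1·1 = 5
gcd(4,5,1,1) = 1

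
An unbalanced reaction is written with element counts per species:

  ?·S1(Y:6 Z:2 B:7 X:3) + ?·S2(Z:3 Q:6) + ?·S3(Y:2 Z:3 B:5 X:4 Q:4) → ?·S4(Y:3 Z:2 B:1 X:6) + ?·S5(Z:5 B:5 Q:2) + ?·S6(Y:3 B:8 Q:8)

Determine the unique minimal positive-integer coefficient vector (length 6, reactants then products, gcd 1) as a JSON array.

Y: 2·6+1·0+6·2 = 24 | 5·3+3·0+3·3 = 24
Z: 2·2+1·3+6·3 = 25 | 5·2+3·5+3·0 = 25
B: 2·7+1·0+6·5 = 44 | 5·1+3·5+3·8 = 44
X: 2·3+1·0+6·4 = 30 | 5·6+3·0+3·0 = 30
Q: 2·0+1·6+6·4 = 30 | 5·0+3·2+3·8 = 30
gcd(2,1,6,5,3,3) = 1

Coefficients: [2, 1, 6, 5, 3, 3]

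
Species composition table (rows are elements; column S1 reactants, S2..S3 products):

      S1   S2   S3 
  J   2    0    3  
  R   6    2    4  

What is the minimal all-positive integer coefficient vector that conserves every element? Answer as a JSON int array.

J: 3·2 = 6 | 5·0+2·3 = 6
R: 3·6 = 18 | 5·2+2·4 = 18
gcd(3,5,2) = 1

Coefficients: [3, 5, 2]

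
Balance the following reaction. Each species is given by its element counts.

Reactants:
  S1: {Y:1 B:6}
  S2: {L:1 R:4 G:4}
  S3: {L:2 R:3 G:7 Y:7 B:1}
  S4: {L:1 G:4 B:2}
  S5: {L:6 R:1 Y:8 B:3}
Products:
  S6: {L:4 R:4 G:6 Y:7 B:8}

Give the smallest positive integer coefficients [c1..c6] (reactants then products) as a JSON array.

L: 5·0+3·1+2·2+1·1+2·6 = 20 | 5·4 = 20
R: 5·0+3·4+2·3+1·0+2·1 = 20 | 5·4 = 20
G: 5·0+3·4+2·7+1·4+2·0 = 30 | 5·6 = 30
Y: 5·1+3·0+2·7+1·0+2·8 = 35 | 5·7 = 35
B: 5·6+3·0+2·1+1·2+2·3 = 40 | 5·8 = 40
gcd(5,3,2,1,2,5) = 1

Coefficients: [5, 3, 2, 1, 2, 5]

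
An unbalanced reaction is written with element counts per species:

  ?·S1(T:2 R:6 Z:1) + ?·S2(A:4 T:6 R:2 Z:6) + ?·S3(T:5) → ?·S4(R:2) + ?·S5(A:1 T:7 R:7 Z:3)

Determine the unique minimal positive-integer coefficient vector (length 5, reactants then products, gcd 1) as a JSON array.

A: 6·0+1·4+2·0 = 4 | 5·0+4·1 = 4
T: 6·2+1·6+2·5 = 28 | 5·0+4·7 = 28
R: 6·6+1·2+2·0 = 38 | 5·2+4·7 = 38
Z: 6·1+1·6+2·0 = 12 | 5·0+4·3 = 12
gcd(6,1,2,5,4) = 1

Coefficients: [6, 1, 2, 5, 4]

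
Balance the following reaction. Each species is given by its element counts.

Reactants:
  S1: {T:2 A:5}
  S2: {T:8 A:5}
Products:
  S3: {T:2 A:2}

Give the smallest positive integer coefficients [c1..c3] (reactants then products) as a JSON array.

T: 1·2+1·8 = 10 | 5·2 = 10
A: 1·5+1·5 = 10 | 5·2 = 10
gcd(1,1,5) = 1

Coefficients: [1, 1, 5]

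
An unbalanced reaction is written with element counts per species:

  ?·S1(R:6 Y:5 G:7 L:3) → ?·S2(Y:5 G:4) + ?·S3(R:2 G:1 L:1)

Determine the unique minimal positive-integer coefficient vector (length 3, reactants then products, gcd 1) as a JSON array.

Coefficients: [1, 1, 3]

R: 1·6 = 6 | 1·0+3·2 = 6
Y: 1·5 = 5 | 1·5+3·0 = 5
G: 1·7 = 7 | 1·4+3·1 = 7
L: 1·3 = 3 | 1·0+3·1 = 3
gcd(1,1,3) = 1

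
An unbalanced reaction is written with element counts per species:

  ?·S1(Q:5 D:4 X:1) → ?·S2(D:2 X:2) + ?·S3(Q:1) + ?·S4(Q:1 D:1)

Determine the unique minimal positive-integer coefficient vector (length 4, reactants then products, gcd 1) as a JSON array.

Q: 2·5 = 10 | 1·0+4·1+6·1 = 10
D: 2·4 = 8 | 1·2+4·0+6·1 = 8
X: 2·1 = 2 | 1·2+4·0+6·0 = 2
gcd(2,1,4,6) = 1

Coefficients: [2, 1, 4, 6]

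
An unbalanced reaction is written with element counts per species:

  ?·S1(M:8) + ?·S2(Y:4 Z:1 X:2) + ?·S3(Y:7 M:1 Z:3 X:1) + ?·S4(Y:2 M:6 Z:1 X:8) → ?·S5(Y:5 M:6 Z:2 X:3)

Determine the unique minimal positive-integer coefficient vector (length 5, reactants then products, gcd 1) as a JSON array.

Coefficients: [2, 1, 2, 1, 4]

Y: 2·0+1·4+2·7+1·2 = 20 | 4·5 = 20
M: 2·8+1·0+2·1+1·6 = 24 | 4·6 = 24
Z: 2·0+1·1+2·3+1·1 = 8 | 4·2 = 8
X: 2·0+1·2+2·1+1·8 = 12 | 4·3 = 12
gcd(2,1,2,1,4) = 1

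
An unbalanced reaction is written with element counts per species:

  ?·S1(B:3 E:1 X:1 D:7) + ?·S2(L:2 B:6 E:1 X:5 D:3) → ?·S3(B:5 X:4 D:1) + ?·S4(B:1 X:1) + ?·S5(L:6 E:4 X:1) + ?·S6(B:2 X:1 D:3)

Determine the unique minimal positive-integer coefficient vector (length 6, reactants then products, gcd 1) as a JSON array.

Coefficients: [1, 3, 1, 6, 1, 5]

L: 1·0+3·2 = 6 | 1·0+6·0+1·6+5·0 = 6
B: 1·3+3·6 = 21 | 1·5+6·1+1·0+5·2 = 21
E: 1·1+3·1 = 4 | 1·0+6·0+1·4+5·0 = 4
X: 1·1+3·5 = 16 | 1·4+6·1+1·1+5·1 = 16
D: 1·7+3·3 = 16 | 1·1+6·0+1·0+5·3 = 16
gcd(1,3,1,6,1,5) = 1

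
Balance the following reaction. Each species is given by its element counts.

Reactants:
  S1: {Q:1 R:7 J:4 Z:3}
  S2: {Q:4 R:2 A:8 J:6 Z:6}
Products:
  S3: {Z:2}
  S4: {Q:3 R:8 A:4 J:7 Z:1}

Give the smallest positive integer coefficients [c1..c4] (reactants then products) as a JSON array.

Q: 2·1+1·4 = 6 | 5·0+2·3 = 6
R: 2·7+1·2 = 16 | 5·0+2·8 = 16
A: 2·0+1·8 = 8 | 5·0+2·4 = 8
J: 2·4+1·6 = 14 | 5·0+2·7 = 14
Z: 2·3+1·6 = 12 | 5·2+2·1 = 12
gcd(2,1,5,2) = 1

Coefficients: [2, 1, 5, 2]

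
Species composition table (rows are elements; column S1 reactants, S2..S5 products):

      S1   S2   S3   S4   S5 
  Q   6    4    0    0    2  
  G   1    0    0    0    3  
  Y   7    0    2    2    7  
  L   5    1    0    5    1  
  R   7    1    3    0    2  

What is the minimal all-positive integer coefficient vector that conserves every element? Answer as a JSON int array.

Coefficients: [3, 4, 5, 2, 1]

Q: 3·6 = 18 | 4·4+5·0+2·0+1·2 = 18
G: 3·1 = 3 | 4·0+5·0+2·0+1·3 = 3
Y: 3·7 = 21 | 4·0+5·2+2·2+1·7 = 21
L: 3·5 = 15 | 4·1+5·0+2·5+1·1 = 15
R: 3·7 = 21 | 4·1+5·3+2·0+1·2 = 21
gcd(3,4,5,2,1) = 1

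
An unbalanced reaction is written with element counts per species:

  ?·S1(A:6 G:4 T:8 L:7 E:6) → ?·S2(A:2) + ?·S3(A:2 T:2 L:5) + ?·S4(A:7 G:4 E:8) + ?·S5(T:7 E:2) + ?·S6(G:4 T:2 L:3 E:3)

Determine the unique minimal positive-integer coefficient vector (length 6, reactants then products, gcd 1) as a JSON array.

Coefficients: [6, 5, 6, 2, 4, 4]

A: 6·6 = 36 | 5·2+6·2+2·7+4·0+4·0 = 36
G: 6·4 = 24 | 5·0+6·0+2·4+4·0+4·4 = 24
T: 6·8 = 48 | 5·0+6·2+2·0+4·7+4·2 = 48
L: 6·7 = 42 | 5·0+6·5+2·0+4·0+4·3 = 42
E: 6·6 = 36 | 5·0+6·0+2·8+4·2+4·3 = 36
gcd(6,5,6,2,4,4) = 1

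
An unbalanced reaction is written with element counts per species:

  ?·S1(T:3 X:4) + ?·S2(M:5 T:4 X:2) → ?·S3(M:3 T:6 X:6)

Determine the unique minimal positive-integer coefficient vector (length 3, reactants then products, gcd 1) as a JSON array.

M: 6·0+3·5 = 15 | 5·3 = 15
T: 6·3+3·4 = 30 | 5·6 = 30
X: 6·4+3·2 = 30 | 5·6 = 30
gcd(6,3,5) = 1

Coefficients: [6, 3, 5]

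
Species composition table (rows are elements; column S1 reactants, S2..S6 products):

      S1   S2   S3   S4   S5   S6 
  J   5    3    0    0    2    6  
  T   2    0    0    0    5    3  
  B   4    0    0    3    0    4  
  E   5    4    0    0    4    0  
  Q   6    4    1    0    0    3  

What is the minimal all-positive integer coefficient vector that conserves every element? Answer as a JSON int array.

J: 4·5 = 20 | 4·3+5·0+4·0+1·2+1·6 = 20
T: 4·2 = 8 | 4·0+5·0+4·0+1·5+1·3 = 8
B: 4·4 = 16 | 4·0+5·0+4·3+1·0+1·4 = 16
E: 4·5 = 20 | 4·4+5·0+4·0+1·4+1·0 = 20
Q: 4·6 = 24 | 4·4+5·1+4·0+1·0+1·3 = 24
gcd(4,4,5,4,1,1) = 1

Coefficients: [4, 4, 5, 4, 1, 1]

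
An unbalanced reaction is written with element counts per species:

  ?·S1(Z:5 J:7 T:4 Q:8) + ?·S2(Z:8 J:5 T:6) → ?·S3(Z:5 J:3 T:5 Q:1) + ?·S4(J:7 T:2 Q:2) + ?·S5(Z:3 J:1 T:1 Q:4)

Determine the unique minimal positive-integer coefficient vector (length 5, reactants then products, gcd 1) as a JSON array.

Coefficients: [4, 1, 2, 3, 6]

Z: 4·5+1·8 = 28 | 2·5+3·0+6·3 = 28
J: 4·7+1·5 = 33 | 2·3+3·7+6·1 = 33
T: 4·4+1·6 = 22 | 2·5+3·2+6·1 = 22
Q: 4·8+1·0 = 32 | 2·1+3·2+6·4 = 32
gcd(4,1,2,3,6) = 1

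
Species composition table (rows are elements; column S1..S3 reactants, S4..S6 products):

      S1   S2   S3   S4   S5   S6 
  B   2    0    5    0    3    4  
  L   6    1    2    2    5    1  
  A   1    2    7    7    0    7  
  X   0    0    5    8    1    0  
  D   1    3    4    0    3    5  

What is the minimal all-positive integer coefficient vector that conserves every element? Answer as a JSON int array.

Coefficients: [4, 5, 6, 3, 6, 5]

B: 4·2+5·0+6·5 = 38 | 3·0+6·3+5·4 = 38
L: 4·6+5·1+6·2 = 41 | 3·2+6·5+5·1 = 41
A: 4·1+5·2+6·7 = 56 | 3·7+6·0+5·7 = 56
X: 4·0+5·0+6·5 = 30 | 3·8+6·1+5·0 = 30
D: 4·1+5·3+6·4 = 43 | 3·0+6·3+5·5 = 43
gcd(4,5,6,3,6,5) = 1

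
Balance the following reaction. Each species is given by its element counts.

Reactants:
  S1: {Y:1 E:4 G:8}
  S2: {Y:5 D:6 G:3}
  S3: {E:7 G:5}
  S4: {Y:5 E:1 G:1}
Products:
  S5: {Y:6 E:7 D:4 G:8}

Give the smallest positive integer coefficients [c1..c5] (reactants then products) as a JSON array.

Coefficients: [1, 4, 5, 3, 6]

Y: 1·1+4·5+5·0+3·5 = 36 | 6·6 = 36
E: 1·4+4·0+5·7+3·1 = 42 | 6·7 = 42
D: 1·0+4·6+5·0+3·0 = 24 | 6·4 = 24
G: 1·8+4·3+5·5+3·1 = 48 | 6·8 = 48
gcd(1,4,5,3,6) = 1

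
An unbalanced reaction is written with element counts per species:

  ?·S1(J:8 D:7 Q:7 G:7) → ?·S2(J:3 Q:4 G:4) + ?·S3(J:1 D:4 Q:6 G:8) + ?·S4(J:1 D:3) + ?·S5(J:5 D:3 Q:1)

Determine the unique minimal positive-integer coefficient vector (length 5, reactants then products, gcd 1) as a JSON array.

Coefficients: [4, 5, 1, 6, 2]

J: 4·8 = 32 | 5·3+1·1+6·1+2·5 = 32
D: 4·7 = 28 | 5·0+1·4+6·3+2·3 = 28
Q: 4·7 = 28 | 5·4+1·6+6·0+2·1 = 28
G: 4·7 = 28 | 5·4+1·8+6·0+2·0 = 28
gcd(4,5,1,6,2) = 1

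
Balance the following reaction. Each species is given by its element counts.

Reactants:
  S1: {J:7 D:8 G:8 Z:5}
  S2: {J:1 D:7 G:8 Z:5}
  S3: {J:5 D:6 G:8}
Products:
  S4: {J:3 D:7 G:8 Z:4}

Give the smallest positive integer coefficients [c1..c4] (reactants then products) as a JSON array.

J: 1·7+3·1+1·5 = 15 | 5·3 = 15
D: 1·8+3·7+1·6 = 35 | 5·7 = 35
G: 1·8+3·8+1·8 = 40 | 5·8 = 40
Z: 1·5+3·5+1·0 = 20 | 5·4 = 20
gcd(1,3,1,5) = 1

Coefficients: [1, 3, 1, 5]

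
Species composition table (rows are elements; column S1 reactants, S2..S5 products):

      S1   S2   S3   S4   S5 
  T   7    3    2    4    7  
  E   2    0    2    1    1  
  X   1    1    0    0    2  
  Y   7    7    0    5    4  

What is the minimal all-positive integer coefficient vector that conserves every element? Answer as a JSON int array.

Coefficients: [6, 2, 3, 4, 2]

T: 6·7 = 42 | 2·3+3·2+4·4+2·7 = 42
E: 6·2 = 12 | 2·0+3·2+4·1+2·1 = 12
X: 6·1 = 6 | 2·1+3·0+4·0+2·2 = 6
Y: 6·7 = 42 | 2·7+3·0+4·5+2·4 = 42
gcd(6,2,3,4,2) = 1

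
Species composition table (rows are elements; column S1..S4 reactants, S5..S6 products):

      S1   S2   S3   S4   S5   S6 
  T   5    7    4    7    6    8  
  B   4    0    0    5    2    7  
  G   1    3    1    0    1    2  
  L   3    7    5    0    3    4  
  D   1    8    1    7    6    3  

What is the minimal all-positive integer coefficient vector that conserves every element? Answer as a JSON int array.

T: 1·5+2·7+1·4+3·7 = 44 | 6·6+1·8 = 44
B: 1·4+2·0+1·0+3·5 = 19 | 6·2+1·7 = 19
G: 1·1+2·3+1·1+3·0 = 8 | 6·1+1·2 = 8
L: 1·3+2·7+1·5+3·0 = 22 | 6·3+1·4 = 22
D: 1·1+2·8+1·1+3·7 = 39 | 6·6+1·3 = 39
gcd(1,2,1,3,6,1) = 1

Coefficients: [1, 2, 1, 3, 6, 1]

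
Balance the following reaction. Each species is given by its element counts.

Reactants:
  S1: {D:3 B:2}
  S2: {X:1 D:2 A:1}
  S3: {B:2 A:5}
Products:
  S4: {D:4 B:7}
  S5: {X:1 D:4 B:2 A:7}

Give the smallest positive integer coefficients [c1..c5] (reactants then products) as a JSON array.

X: 6·0+5·1+6·0 = 5 | 2·0+5·1 = 5
D: 6·3+5·2+6·0 = 28 | 2·4+5·4 = 28
B: 6·2+5·0+6·2 = 24 | 2·7+5·2 = 24
A: 6·0+5·1+6·5 = 35 | 2·0+5·7 = 35
gcd(6,5,6,2,5) = 1

Coefficients: [6, 5, 6, 2, 5]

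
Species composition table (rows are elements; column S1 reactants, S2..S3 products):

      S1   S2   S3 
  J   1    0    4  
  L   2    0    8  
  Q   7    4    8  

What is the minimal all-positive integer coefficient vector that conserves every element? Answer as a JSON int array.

Coefficients: [4, 5, 1]

J: 4·1 = 4 | 5·0+1·4 = 4
L: 4·2 = 8 | 5·0+1·8 = 8
Q: 4·7 = 28 | 5·4+1·8 = 28
gcd(4,5,1) = 1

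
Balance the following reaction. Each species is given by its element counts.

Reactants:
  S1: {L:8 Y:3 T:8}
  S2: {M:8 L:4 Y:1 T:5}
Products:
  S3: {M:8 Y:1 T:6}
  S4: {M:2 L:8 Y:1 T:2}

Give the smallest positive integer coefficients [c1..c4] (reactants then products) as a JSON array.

M: 1·0+6·8 = 48 | 5·8+4·2 = 48
L: 1·8+6·4 = 32 | 5·0+4·8 = 32
Y: 1·3+6·1 = 9 | 5·1+4·1 = 9
T: 1·8+6·5 = 38 | 5·6+4·2 = 38
gcd(1,6,5,4) = 1

Coefficients: [1, 6, 5, 4]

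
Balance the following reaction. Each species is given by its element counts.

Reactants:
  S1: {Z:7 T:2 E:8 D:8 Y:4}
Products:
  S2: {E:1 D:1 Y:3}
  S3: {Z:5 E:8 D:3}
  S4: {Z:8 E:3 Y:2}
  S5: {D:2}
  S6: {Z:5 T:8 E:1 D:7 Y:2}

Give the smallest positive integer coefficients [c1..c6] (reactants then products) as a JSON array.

Coefficients: [4, 4, 3, 1, 6, 1]

Z: 4·7 = 28 | 4·0+3·5+1·8+6·0+1·5 = 28
T: 4·2 = 8 | 4·0+3·0+1·0+6·0+1·8 = 8
E: 4·8 = 32 | 4·1+3·8+1·3+6·0+1·1 = 32
D: 4·8 = 32 | 4·1+3·3+1·0+6·2+1·7 = 32
Y: 4·4 = 16 | 4·3+3·0+1·2+6·0+1·2 = 16
gcd(4,4,3,1,6,1) = 1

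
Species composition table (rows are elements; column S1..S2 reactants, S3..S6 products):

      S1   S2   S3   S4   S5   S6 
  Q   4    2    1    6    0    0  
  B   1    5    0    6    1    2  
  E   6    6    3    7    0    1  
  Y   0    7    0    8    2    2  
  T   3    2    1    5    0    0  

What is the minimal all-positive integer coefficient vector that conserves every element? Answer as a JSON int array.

Coefficients: [1, 4, 6, 1, 5, 5]

Q: 1·4+4·2 = 12 | 6·1+1·6+5·0+5·0 = 12
B: 1·1+4·5 = 21 | 6·0+1·6+5·1+5·2 = 21
E: 1·6+4·6 = 30 | 6·3+1·7+5·0+5·1 = 30
Y: 1·0+4·7 = 28 | 6·0+1·8+5·2+5·2 = 28
T: 1·3+4·2 = 11 | 6·1+1·5+5·0+5·0 = 11
gcd(1,4,6,1,5,5) = 1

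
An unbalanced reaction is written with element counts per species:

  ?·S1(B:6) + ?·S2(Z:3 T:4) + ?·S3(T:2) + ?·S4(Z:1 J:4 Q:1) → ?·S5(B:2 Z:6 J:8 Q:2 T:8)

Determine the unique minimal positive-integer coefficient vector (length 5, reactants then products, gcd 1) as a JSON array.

Coefficients: [1, 4, 4, 6, 3]

B: 1·6+4·0+4·0+6·0 = 6 | 3·2 = 6
Z: 1·0+4·3+4·0+6·1 = 18 | 3·6 = 18
J: 1·0+4·0+4·0+6·4 = 24 | 3·8 = 24
Q: 1·0+4·0+4·0+6·1 = 6 | 3·2 = 6
T: 1·0+4·4+4·2+6·0 = 24 | 3·8 = 24
gcd(1,4,4,6,3) = 1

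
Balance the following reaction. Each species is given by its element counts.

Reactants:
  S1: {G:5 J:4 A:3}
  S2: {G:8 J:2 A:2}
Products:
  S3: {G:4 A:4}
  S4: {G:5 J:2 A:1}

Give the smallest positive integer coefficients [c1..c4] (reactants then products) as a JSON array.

G: 1·5+3·8 = 29 | 1·4+5·5 = 29
J: 1·4+3·2 = 10 | 1·0+5·2 = 10
A: 1·3+3·2 = 9 | 1·4+5·1 = 9
gcd(1,3,1,5) = 1

Coefficients: [1, 3, 1, 5]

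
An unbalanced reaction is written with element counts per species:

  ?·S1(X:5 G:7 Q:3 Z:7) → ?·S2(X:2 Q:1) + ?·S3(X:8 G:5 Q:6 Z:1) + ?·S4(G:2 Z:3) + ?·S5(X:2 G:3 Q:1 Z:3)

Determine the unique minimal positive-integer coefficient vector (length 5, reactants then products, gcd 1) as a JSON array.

X: 4·5 = 20 | 1·2+1·8+4·0+5·2 = 20
G: 4·7 = 28 | 1·0+1·5+4·2+5·3 = 28
Q: 4·3 = 12 | 1·1+1·6+4·0+5·1 = 12
Z: 4·7 = 28 | 1·0+1·1+4·3+5·3 = 28
gcd(4,1,1,4,5) = 1

Coefficients: [4, 1, 1, 4, 5]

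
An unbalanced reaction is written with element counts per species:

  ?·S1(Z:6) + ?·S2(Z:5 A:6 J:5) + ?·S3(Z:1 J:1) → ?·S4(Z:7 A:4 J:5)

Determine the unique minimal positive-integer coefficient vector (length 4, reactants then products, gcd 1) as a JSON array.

Z: 1·6+2·5+5·1 = 21 | 3·7 = 21
A: 1·0+2·6+5·0 = 12 | 3·4 = 12
J: 1·0+2·5+5·1 = 15 | 3·5 = 15
gcd(1,2,5,3) = 1

Coefficients: [1, 2, 5, 3]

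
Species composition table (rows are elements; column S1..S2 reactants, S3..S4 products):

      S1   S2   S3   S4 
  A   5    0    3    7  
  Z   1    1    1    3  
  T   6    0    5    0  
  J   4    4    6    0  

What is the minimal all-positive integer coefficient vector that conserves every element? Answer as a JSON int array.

A: 5·5+4·0 = 25 | 6·3+1·7 = 25
Z: 5·1+4·1 = 9 | 6·1+1·3 = 9
T: 5·6+4·0 = 30 | 6·5+1·0 = 30
J: 5·4+4·4 = 36 | 6·6+1·0 = 36
gcd(5,4,6,1) = 1

Coefficients: [5, 4, 6, 1]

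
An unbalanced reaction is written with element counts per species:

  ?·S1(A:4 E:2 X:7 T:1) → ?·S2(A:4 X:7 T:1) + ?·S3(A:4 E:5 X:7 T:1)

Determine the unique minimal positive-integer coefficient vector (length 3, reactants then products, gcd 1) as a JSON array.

Coefficients: [5, 3, 2]

A: 5·4 = 20 | 3·4+2·4 = 20
E: 5·2 = 10 | 3·0+2·5 = 10
X: 5·7 = 35 | 3·7+2·7 = 35
T: 5·1 = 5 | 3·1+2·1 = 5
gcd(5,3,2) = 1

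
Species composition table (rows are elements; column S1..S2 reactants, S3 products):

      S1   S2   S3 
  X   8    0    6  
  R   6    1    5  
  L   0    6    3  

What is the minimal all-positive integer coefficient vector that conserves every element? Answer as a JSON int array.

Coefficients: [3, 2, 4]

X: 3·8+2·0 = 24 | 4·6 = 24
R: 3·6+2·1 = 20 | 4·5 = 20
L: 3·0+2·6 = 12 | 4·3 = 12
gcd(3,2,4) = 1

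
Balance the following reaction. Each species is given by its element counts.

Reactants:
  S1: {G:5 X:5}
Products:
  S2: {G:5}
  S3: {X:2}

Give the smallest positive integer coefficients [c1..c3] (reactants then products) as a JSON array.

G: 2·5 = 10 | 2·5+5·0 = 10
X: 2·5 = 10 | 2·0+5·2 = 10
gcd(2,2,5) = 1

Coefficients: [2, 2, 5]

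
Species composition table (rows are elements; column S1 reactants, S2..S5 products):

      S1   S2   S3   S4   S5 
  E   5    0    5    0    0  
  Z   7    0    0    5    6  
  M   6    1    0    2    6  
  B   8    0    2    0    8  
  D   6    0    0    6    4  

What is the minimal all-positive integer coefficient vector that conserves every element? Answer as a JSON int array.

Coefficients: [4, 2, 4, 2, 3]

E: 4·5 = 20 | 2·0+4·5+2·0+3·0 = 20
Z: 4·7 = 28 | 2·0+4·0+2·5+3·6 = 28
M: 4·6 = 24 | 2·1+4·0+2·2+3·6 = 24
B: 4·8 = 32 | 2·0+4·2+2·0+3·8 = 32
D: 4·6 = 24 | 2·0+4·0+2·6+3·4 = 24
gcd(4,2,4,2,3) = 1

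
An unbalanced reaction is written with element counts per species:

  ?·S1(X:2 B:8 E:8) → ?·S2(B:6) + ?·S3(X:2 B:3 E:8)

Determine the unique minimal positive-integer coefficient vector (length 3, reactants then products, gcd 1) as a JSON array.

Coefficients: [6, 5, 6]

X: 6·2 = 12 | 5·0+6·2 = 12
B: 6·8 = 48 | 5·6+6·3 = 48
E: 6·8 = 48 | 5·0+6·8 = 48
gcd(6,5,6) = 1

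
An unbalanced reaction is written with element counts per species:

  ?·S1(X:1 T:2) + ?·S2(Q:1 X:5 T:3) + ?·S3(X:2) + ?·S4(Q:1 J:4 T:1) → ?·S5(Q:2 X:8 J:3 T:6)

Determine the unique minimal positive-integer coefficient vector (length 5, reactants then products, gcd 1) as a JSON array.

Q: 3·0+5·1+2·0+3·1 = 8 | 4·2 = 8
X: 3·1+5·5+2·2+3·0 = 32 | 4·8 = 32
J: 3·0+5·0+2·0+3·4 = 12 | 4·3 = 12
T: 3·2+5·3+2·0+3·1 = 24 | 4·6 = 24
gcd(3,5,2,3,4) = 1

Coefficients: [3, 5, 2, 3, 4]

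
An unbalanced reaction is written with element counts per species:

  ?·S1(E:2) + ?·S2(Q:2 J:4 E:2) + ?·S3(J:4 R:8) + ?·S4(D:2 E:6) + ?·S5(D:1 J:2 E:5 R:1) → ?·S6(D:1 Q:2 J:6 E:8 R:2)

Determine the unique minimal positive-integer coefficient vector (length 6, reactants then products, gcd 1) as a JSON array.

D: 5·0+6·0+1·0+1·2+4·1 = 6 | 6·1 = 6
Q: 5·0+6·2+1·0+1·0+4·0 = 12 | 6·2 = 12
J: 5·0+6·4+1·4+1·0+4·2 = 36 | 6·6 = 36
E: 5·2+6·2+1·0+1·6+4·5 = 48 | 6·8 = 48
R: 5·0+6·0+1·8+1·0+4·1 = 12 | 6·2 = 12
gcd(5,6,1,1,4,6) = 1

Coefficients: [5, 6, 1, 1, 4, 6]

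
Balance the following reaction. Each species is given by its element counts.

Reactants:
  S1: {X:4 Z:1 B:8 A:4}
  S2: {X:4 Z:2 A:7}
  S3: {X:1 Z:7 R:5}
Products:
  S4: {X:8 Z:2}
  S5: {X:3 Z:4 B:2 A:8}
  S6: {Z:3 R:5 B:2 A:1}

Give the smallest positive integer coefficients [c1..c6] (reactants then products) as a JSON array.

X: 2·4+5·4+3·1 = 31 | 2·8+5·3+3·0 = 31
Z: 2·1+5·2+3·7 = 33 | 2·2+5·4+3·3 = 33
R: 2·0+5·0+3·5 = 15 | 2·0+5·0+3·5 = 15
B: 2·8+5·0+3·0 = 16 | 2·0+5·2+3·2 = 16
A: 2·4+5·7+3·0 = 43 | 2·0+5·8+3·1 = 43
gcd(2,5,3,2,5,3) = 1

Coefficients: [2, 5, 3, 2, 5, 3]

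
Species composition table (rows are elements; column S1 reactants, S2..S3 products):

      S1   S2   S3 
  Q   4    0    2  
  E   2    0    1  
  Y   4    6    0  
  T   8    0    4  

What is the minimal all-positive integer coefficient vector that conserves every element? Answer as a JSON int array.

Coefficients: [3, 2, 6]

Q: 3·4 = 12 | 2·0+6·2 = 12
E: 3·2 = 6 | 2·0+6·1 = 6
Y: 3·4 = 12 | 2·6+6·0 = 12
T: 3·8 = 24 | 2·0+6·4 = 24
gcd(3,2,6) = 1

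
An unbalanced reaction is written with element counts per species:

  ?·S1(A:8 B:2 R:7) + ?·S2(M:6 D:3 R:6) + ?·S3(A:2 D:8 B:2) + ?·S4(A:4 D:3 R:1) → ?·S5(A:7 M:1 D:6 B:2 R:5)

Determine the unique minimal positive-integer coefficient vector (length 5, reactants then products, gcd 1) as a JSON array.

A: 3·8+1·0+3·2+3·4 = 42 | 6·7 = 42
M: 3·0+1·6+3·0+3·0 = 6 | 6·1 = 6
D: 3·0+1·3+3·8+3·3 = 36 | 6·6 = 36
B: 3·2+1·0+3·2+3·0 = 12 | 6·2 = 12
R: 3·7+1·6+3·0+3·1 = 30 | 6·5 = 30
gcd(3,1,3,3,6) = 1

Coefficients: [3, 1, 3, 3, 6]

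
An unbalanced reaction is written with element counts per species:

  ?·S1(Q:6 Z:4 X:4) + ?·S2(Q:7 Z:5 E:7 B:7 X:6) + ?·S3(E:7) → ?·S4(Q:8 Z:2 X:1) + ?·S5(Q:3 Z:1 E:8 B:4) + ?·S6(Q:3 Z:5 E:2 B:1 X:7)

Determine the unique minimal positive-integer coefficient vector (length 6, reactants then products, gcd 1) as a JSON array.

Q: 5·6+3·7+3·0 = 51 | 3·8+4·3+5·3 = 51
Z: 5·4+3·5+3·0 = 35 | 3·2+4·1+5·5 = 35
E: 5·0+3·7+3·7 = 42 | 3·0+4·8+5·2 = 42
B: 5·0+3·7+3·0 = 21 | 3·0+4·4+5·1 = 21
X: 5·4+3·6+3·0 = 38 | 3·1+4·0+5·7 = 38
gcd(5,3,3,3,4,5) = 1

Coefficients: [5, 3, 3, 3, 4, 5]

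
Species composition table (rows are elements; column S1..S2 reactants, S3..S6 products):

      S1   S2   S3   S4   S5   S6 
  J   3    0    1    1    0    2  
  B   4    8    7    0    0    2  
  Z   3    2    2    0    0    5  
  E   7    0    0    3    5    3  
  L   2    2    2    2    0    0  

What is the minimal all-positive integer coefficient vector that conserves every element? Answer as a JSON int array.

Coefficients: [3, 4, 6, 1, 3, 1]

J: 3·3+4·0 = 9 | 6·1+1·1+3·0+1·2 = 9
B: 3·4+4·8 = 44 | 6·7+1·0+3·0+1·2 = 44
Z: 3·3+4·2 = 17 | 6·2+1·0+3·0+1·5 = 17
E: 3·7+4·0 = 21 | 6·0+1·3+3·5+1·3 = 21
L: 3·2+4·2 = 14 | 6·2+1·2+3·0+1·0 = 14
gcd(3,4,6,1,3,1) = 1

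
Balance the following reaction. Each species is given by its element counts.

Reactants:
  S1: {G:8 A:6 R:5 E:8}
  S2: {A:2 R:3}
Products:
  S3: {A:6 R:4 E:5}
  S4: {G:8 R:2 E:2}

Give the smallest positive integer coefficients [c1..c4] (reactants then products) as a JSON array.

Coefficients: [5, 3, 6, 5]

G: 5·8+3·0 = 40 | 6·0+5·8 = 40
A: 5·6+3·2 = 36 | 6·6+5·0 = 36
R: 5·5+3·3 = 34 | 6·4+5·2 = 34
E: 5·8+3·0 = 40 | 6·5+5·2 = 40
gcd(5,3,6,5) = 1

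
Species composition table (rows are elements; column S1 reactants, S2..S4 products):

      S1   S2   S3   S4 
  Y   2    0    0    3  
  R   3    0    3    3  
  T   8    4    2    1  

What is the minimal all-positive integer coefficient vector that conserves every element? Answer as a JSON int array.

Y: 3·2 = 6 | 5·0+1·0+2·3 = 6
R: 3·3 = 9 | 5·0+1·3+2·3 = 9
T: 3·8 = 24 | 5·4+1·2+2·1 = 24
gcd(3,5,1,2) = 1

Coefficients: [3, 5, 1, 2]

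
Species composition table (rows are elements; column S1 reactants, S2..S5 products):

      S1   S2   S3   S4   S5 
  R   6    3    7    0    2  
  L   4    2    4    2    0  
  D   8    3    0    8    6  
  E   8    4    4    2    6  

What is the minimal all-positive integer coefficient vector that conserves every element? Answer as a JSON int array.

R: 5·6 = 30 | 4·3+2·7+2·0+2·2 = 30
L: 5·4 = 20 | 4·2+2·4+2·2+2·0 = 20
D: 5·8 = 40 | 4·3+2·0+2·8+2·6 = 40
E: 5·8 = 40 | 4·4+2·4+2·2+2·6 = 40
gcd(5,4,2,2,2) = 1

Coefficients: [5, 4, 2, 2, 2]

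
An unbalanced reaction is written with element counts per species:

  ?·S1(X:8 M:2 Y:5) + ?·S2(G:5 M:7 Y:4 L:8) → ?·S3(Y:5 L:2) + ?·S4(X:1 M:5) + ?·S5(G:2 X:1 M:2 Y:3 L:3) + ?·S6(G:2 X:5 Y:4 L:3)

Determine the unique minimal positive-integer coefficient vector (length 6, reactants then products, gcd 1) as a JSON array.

G: 5·0+4·5 = 20 | 1·0+6·0+4·2+6·2 = 20
X: 5·8+4·0 = 40 | 1·0+6·1+4·1+6·5 = 40
M: 5·2+4·7 = 38 | 1·0+6·5+4·2+6·0 = 38
Y: 5·5+4·4 = 41 | 1·5+6·0+4·3+6·4 = 41
L: 5·0+4·8 = 32 | 1·2+6·0+4·3+6·3 = 32
gcd(5,4,1,6,4,6) = 1

Coefficients: [5, 4, 1, 6, 4, 6]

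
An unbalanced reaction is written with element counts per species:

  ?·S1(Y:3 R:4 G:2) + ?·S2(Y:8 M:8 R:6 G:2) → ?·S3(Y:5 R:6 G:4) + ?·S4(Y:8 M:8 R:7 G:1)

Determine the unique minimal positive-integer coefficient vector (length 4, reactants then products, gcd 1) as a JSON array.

Coefficients: [5, 2, 3, 2]

Y: 5·3+2·8 = 31 | 3·5+2·8 = 31
M: 5·0+2·8 = 16 | 3·0+2·8 = 16
R: 5·4+2·6 = 32 | 3·6+2·7 = 32
G: 5·2+2·2 = 14 | 3·4+2·1 = 14
gcd(5,2,3,2) = 1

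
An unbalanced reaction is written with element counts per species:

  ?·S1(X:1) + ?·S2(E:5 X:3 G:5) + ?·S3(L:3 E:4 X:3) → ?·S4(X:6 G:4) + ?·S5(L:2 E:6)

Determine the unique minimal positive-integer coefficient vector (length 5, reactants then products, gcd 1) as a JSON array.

L: 6·0+4·0+4·3 = 12 | 5·0+6·2 = 12
E: 6·0+4·5+4·4 = 36 | 5·0+6·6 = 36
X: 6·1+4·3+4·3 = 30 | 5·6+6·0 = 30
G: 6·0+4·5+4·0 = 20 | 5·4+6·0 = 20
gcd(6,4,4,5,6) = 1

Coefficients: [6, 4, 4, 5, 6]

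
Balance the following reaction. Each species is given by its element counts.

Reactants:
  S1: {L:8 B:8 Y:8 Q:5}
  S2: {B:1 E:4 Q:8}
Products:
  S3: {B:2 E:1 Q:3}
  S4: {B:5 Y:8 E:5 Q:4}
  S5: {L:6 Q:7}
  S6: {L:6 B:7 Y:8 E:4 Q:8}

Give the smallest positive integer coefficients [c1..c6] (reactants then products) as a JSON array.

Coefficients: [3, 5, 6, 2, 3, 1]

L: 3·8+5·0 = 24 | 6·0+2·0+3·6+1·6 = 24
B: 3·8+5·1 = 29 | 6·2+2·5+3·0+1·7 = 29
Y: 3·8+5·0 = 24 | 6·0+2·8+3·0+1·8 = 24
E: 3·0+5·4 = 20 | 6·1+2·5+3·0+1·4 = 20
Q: 3·5+5·8 = 55 | 6·3+2·4+3·7+1·8 = 55
gcd(3,5,6,2,3,1) = 1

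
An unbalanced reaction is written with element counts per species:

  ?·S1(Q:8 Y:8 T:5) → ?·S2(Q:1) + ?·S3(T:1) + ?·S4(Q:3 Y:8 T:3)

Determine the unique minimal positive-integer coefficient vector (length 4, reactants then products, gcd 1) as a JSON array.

Coefficients: [1, 5, 2, 1]

Q: 1·8 = 8 | 5·1+2·0+1·3 = 8
Y: 1·8 = 8 | 5·0+2·0+1·8 = 8
T: 1·5 = 5 | 5·0+2·1+1·3 = 5
gcd(1,5,2,1) = 1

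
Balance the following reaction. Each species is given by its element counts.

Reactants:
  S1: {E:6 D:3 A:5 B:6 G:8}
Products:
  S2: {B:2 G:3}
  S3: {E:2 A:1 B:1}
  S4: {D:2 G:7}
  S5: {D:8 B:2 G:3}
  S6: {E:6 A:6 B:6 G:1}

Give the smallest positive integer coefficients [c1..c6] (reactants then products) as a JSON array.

Coefficients: [6, 2, 6, 5, 1, 4]

E: 6·6 = 36 | 2·0+6·2+5·0+1·0+4·6 = 36
D: 6·3 = 18 | 2·0+6·0+5·2+1·8+4·0 = 18
A: 6·5 = 30 | 2·0+6·1+5·0+1·0+4·6 = 30
B: 6·6 = 36 | 2·2+6·1+5·0+1·2+4·6 = 36
G: 6·8 = 48 | 2·3+6·0+5·7+1·3+4·1 = 48
gcd(6,2,6,5,1,4) = 1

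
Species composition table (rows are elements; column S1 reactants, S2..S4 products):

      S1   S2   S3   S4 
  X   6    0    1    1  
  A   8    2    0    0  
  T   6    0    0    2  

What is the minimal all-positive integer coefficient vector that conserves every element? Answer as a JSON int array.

X: 1·6 = 6 | 4·0+3·1+3·1 = 6
A: 1·8 = 8 | 4·2+3·0+3·0 = 8
T: 1·6 = 6 | 4·0+3·0+3·2 = 6
gcd(1,4,3,3) = 1

Coefficients: [1, 4, 3, 3]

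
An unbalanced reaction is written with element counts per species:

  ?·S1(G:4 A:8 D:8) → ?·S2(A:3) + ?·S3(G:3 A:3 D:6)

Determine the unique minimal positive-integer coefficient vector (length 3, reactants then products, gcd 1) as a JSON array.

G: 3·4 = 12 | 4·0+4·3 = 12
A: 3·8 = 24 | 4·3+4·3 = 24
D: 3·8 = 24 | 4·0+4·6 = 24
gcd(3,4,4) = 1

Coefficients: [3, 4, 4]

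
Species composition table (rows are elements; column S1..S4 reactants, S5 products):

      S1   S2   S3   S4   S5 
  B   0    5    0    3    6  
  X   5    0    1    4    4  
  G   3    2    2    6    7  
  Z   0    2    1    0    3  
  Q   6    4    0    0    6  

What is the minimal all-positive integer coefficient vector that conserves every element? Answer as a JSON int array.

Coefficients: [1, 3, 3, 1, 3]

B: 1·0+3·5+3·0+1·3 = 18 | 3·6 = 18
X: 1·5+3·0+3·1+1·4 = 12 | 3·4 = 12
G: 1·3+3·2+3·2+1·6 = 21 | 3·7 = 21
Z: 1·0+3·2+3·1+1·0 = 9 | 3·3 = 9
Q: 1·6+3·4+3·0+1·0 = 18 | 3·6 = 18
gcd(1,3,3,1,3) = 1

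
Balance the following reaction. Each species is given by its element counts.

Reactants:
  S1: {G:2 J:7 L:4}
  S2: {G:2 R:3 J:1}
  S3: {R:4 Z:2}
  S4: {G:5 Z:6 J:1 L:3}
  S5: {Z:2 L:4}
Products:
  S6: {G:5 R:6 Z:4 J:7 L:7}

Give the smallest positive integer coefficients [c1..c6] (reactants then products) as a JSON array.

G: 4·2+6·2+3·0+1·5+4·0 = 25 | 5·5 = 25
R: 4·0+6·3+3·4+1·0+4·0 = 30 | 5·6 = 30
Z: 4·0+6·0+3·2+1·6+4·2 = 20 | 5·4 = 20
J: 4·7+6·1+3·0+1·1+4·0 = 35 | 5·7 = 35
L: 4·4+6·0+3·0+1·3+4·4 = 35 | 5·7 = 35
gcd(4,6,3,1,4,5) = 1

Coefficients: [4, 6, 3, 1, 4, 5]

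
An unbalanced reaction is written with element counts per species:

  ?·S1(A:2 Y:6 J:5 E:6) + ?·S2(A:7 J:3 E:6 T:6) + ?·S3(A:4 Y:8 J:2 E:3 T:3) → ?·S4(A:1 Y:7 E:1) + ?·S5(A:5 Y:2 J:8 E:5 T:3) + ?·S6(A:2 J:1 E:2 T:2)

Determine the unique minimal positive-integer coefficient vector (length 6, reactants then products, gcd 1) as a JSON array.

A: 1·2+1·7+3·4 = 21 | 4·1+1·5+6·2 = 21
Y: 1·6+1·0+3·8 = 30 | 4·7+1·2+6·0 = 30
J: 1·5+1·3+3·2 = 14 | 4·0+1·8+6·1 = 14
E: 1·6+1·6+3·3 = 21 | 4·1+1·5+6·2 = 21
T: 1·0+1·6+3·3 = 15 | 4·0+1·3+6·2 = 15
gcd(1,1,3,4,1,6) = 1

Coefficients: [1, 1, 3, 4, 1, 6]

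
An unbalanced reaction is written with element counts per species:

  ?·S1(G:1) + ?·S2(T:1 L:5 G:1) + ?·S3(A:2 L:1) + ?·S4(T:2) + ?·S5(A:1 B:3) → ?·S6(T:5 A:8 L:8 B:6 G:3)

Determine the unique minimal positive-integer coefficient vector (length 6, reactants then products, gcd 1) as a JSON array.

T: 2·0+1·1+3·0+2·2+2·0 = 5 | 1·5 = 5
A: 2·0+1·0+3·2+2·0+2·1 = 8 | 1·8 = 8
L: 2·0+1·5+3·1+2·0+2·0 = 8 | 1·8 = 8
B: 2·0+1·0+3·0+2·0+2·3 = 6 | 1·6 = 6
G: 2·1+1·1+3·0+2·0+2·0 = 3 | 1·3 = 3
gcd(2,1,3,2,2,1) = 1

Coefficients: [2, 1, 3, 2, 2, 1]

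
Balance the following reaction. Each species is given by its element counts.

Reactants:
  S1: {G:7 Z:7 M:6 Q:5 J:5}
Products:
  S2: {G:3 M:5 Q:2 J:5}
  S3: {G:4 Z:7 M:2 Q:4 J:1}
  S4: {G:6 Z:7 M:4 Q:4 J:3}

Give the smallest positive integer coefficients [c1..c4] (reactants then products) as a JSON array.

Coefficients: [4, 2, 1, 3]

G: 4·7 = 28 | 2·3+1·4+3·6 = 28
Z: 4·7 = 28 | 2·0+1·7+3·7 = 28
M: 4·6 = 24 | 2·5+1·2+3·4 = 24
Q: 4·5 = 20 | 2·2+1·4+3·4 = 20
J: 4·5 = 20 | 2·5+1·1+3·3 = 20
gcd(4,2,1,3) = 1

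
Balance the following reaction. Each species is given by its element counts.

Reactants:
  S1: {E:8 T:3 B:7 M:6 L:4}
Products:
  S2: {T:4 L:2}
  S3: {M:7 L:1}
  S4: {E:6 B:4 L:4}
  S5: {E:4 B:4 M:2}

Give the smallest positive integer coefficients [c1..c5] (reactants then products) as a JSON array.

E: 4·8 = 32 | 3·0+2·0+2·6+5·4 = 32
T: 4·3 = 12 | 3·4+2·0+2·0+5·0 = 12
B: 4·7 = 28 | 3·0+2·0+2·4+5·4 = 28
M: 4·6 = 24 | 3·0+2·7+2·0+5·2 = 24
L: 4·4 = 16 | 3·2+2·1+2·4+5·0 = 16
gcd(4,3,2,2,5) = 1

Coefficients: [4, 3, 2, 2, 5]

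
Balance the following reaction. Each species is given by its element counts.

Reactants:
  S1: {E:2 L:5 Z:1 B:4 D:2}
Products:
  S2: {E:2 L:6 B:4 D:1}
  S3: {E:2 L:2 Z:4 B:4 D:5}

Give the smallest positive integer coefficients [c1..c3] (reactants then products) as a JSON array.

E: 4·2 = 8 | 3·2+1·2 = 8
L: 4·5 = 20 | 3·6+1·2 = 20
Z: 4·1 = 4 | 3·0+1·4 = 4
B: 4·4 = 16 | 3·4+1·4 = 16
D: 4·2 = 8 | 3·1+1·5 = 8
gcd(4,3,1) = 1

Coefficients: [4, 3, 1]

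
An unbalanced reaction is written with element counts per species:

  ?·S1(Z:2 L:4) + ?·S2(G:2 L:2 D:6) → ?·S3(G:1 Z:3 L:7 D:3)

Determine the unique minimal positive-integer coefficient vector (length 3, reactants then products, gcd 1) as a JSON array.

Coefficients: [3, 1, 2]

G: 3·0+1·2 = 2 | 2·1 = 2
Z: 3·2+1·0 = 6 | 2·3 = 6
L: 3·4+1·2 = 14 | 2·7 = 14
D: 3·0+1·6 = 6 | 2·3 = 6
gcd(3,1,2) = 1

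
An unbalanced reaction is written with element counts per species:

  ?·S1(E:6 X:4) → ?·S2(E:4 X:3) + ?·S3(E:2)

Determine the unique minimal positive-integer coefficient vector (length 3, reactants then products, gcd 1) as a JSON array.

E: 3·6 = 18 | 4·4+1·2 = 18
X: 3·4 = 12 | 4·3+1·0 = 12
gcd(3,4,1) = 1

Coefficients: [3, 4, 1]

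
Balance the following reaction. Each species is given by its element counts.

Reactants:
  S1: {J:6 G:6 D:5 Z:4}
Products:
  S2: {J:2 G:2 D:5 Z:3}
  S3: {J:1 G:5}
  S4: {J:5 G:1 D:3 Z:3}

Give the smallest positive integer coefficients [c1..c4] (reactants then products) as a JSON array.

Coefficients: [6, 3, 5, 5]

J: 6·6 = 36 | 3·2+5·1+5·5 = 36
G: 6·6 = 36 | 3·2+5·5+5·1 = 36
D: 6·5 = 30 | 3·5+5·0+5·3 = 30
Z: 6·4 = 24 | 3·3+5·0+5·3 = 24
gcd(6,3,5,5) = 1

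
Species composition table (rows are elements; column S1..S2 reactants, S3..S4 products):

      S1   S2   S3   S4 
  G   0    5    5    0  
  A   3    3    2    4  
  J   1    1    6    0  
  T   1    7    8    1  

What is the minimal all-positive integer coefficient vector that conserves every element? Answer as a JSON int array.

Coefficients: [5, 1, 1, 4]

G: 5·0+1·5 = 5 | 1·5+4·0 = 5
A: 5·3+1·3 = 18 | 1·2+4·4 = 18
J: 5·1+1·1 = 6 | 1·6+4·0 = 6
T: 5·1+1·7 = 12 | 1·8+4·1 = 12
gcd(5,1,1,4) = 1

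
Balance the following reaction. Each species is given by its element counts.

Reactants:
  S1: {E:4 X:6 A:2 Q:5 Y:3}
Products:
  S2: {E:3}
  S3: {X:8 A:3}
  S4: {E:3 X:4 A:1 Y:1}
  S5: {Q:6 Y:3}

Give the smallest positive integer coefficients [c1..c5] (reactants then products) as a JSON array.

E: 6·4 = 24 | 5·3+3·0+3·3+5·0 = 24
X: 6·6 = 36 | 5·0+3·8+3·4+5·0 = 36
A: 6·2 = 12 | 5·0+3·3+3·1+5·0 = 12
Q: 6·5 = 30 | 5·0+3·0+3·0+5·6 = 30
Y: 6·3 = 18 | 5·0+3·0+3·1+5·3 = 18
gcd(6,5,3,3,5) = 1

Coefficients: [6, 5, 3, 3, 5]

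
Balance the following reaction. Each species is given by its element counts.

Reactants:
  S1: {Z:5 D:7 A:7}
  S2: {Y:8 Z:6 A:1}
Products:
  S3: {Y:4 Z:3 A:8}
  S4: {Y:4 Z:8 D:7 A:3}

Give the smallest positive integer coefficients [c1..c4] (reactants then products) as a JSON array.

Coefficients: [5, 4, 3, 5]

Y: 5·0+4·8 = 32 | 3·4+5·4 = 32
Z: 5·5+4·6 = 49 | 3·3+5·8 = 49
D: 5·7+4·0 = 35 | 3·0+5·7 = 35
A: 5·7+4·1 = 39 | 3·8+5·3 = 39
gcd(5,4,3,5) = 1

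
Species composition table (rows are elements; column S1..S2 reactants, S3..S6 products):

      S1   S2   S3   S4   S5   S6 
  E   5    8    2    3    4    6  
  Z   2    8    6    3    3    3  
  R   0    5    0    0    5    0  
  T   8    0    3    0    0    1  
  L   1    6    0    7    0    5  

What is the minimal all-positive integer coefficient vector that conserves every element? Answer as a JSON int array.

E: 1·5+5·8 = 45 | 2·2+3·3+5·4+2·6 = 45
Z: 1·2+5·8 = 42 | 2·6+3·3+5·3+2·3 = 42
R: 1·0+5·5 = 25 | 2·0+3·0+5·5+2·0 = 25
T: 1·8+5·0 = 8 | 2·3+3·0+5·0+2·1 = 8
L: 1·1+5·6 = 31 | 2·0+3·7+5·0+2·5 = 31
gcd(1,5,2,3,5,2) = 1

Coefficients: [1, 5, 2, 3, 5, 2]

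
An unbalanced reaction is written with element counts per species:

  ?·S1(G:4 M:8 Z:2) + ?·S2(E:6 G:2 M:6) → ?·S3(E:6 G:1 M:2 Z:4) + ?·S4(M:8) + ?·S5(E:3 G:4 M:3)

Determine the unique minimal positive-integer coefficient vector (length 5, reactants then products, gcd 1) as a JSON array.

Coefficients: [4, 5, 2, 5, 6]

E: 4·0+5·6 = 30 | 2·6+5·0+6·3 = 30
G: 4·4+5·2 = 26 | 2·1+5·0+6·4 = 26
M: 4·8+5·6 = 62 | 2·2+5·8+6·3 = 62
Z: 4·2+5·0 = 8 | 2·4+5·0+6·0 = 8
gcd(4,5,2,5,6) = 1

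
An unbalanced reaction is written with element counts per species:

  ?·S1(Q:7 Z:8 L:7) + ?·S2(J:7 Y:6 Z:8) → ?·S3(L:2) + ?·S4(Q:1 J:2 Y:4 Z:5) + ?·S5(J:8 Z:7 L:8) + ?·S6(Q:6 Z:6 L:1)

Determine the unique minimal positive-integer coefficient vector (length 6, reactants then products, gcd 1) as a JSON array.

Q: 3·7+2·0 = 21 | 5·0+3·1+1·0+3·6 = 21
J: 3·0+2·7 = 14 | 5·0+3·2+1·8+3·0 = 14
Y: 3·0+2·6 = 12 | 5·0+3·4+1·0+3·0 = 12
Z: 3·8+2·8 = 40 | 5·0+3·5+1·7+3·6 = 40
L: 3·7+2·0 = 21 | 5·2+3·0+1·8+3·1 = 21
gcd(3,2,5,3,1,3) = 1

Coefficients: [3, 2, 5, 3, 1, 3]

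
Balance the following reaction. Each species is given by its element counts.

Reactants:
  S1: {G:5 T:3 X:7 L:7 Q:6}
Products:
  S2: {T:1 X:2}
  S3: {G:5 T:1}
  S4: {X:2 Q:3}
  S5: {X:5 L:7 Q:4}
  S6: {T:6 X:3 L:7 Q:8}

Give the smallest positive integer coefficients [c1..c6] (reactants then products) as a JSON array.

Coefficients: [5, 4, 5, 2, 4, 1]

G: 5·5 = 25 | 4·0+5·5+2·0+4·0+1·0 = 25
T: 5·3 = 15 | 4·1+5·1+2·0+4·0+1·6 = 15
X: 5·7 = 35 | 4·2+5·0+2·2+4·5+1·3 = 35
L: 5·7 = 35 | 4·0+5·0+2·0+4·7+1·7 = 35
Q: 5·6 = 30 | 4·0+5·0+2·3+4·4+1·8 = 30
gcd(5,4,5,2,4,1) = 1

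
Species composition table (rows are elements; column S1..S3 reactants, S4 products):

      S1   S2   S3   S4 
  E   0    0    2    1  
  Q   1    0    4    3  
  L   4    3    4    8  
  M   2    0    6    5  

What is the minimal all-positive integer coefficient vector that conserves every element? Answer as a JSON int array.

Coefficients: [6, 4, 3, 6]

E: 6·0+4·0+3·2 = 6 | 6·1 = 6
Q: 6·1+4·0+3·4 = 18 | 6·3 = 18
L: 6·4+4·3+3·4 = 48 | 6·8 = 48
M: 6·2+4·0+3·6 = 30 | 6·5 = 30
gcd(6,4,3,6) = 1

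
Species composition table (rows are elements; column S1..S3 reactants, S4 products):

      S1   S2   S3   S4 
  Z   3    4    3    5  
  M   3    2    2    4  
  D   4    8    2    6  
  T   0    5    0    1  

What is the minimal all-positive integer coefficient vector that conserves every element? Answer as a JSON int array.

Coefficients: [4, 1, 3, 5]

Z: 4·3+1·4+3·3 = 25 | 5·5 = 25
M: 4·3+1·2+3·2 = 20 | 5·4 = 20
D: 4·4+1·8+3·2 = 30 | 5·6 = 30
T: 4·0+1·5+3·0 = 5 | 5·1 = 5
gcd(4,1,3,5) = 1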